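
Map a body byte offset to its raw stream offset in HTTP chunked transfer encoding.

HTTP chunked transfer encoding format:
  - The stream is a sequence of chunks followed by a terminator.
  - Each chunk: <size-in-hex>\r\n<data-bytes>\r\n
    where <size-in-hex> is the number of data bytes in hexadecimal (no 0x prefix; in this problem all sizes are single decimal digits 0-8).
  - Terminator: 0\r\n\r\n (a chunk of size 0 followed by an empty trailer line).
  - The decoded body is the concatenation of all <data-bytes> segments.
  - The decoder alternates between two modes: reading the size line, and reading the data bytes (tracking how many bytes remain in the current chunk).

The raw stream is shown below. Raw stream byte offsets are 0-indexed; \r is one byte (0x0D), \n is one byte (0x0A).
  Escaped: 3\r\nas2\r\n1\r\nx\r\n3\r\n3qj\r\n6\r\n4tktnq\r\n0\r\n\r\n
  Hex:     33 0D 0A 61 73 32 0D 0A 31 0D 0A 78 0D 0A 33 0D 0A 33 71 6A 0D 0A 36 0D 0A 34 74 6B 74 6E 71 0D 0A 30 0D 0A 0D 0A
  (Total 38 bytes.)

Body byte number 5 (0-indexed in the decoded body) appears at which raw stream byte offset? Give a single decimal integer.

Answer: 18

Derivation:
Chunk 1: stream[0..1]='3' size=0x3=3, data at stream[3..6]='as2' -> body[0..3], body so far='as2'
Chunk 2: stream[8..9]='1' size=0x1=1, data at stream[11..12]='x' -> body[3..4], body so far='as2x'
Chunk 3: stream[14..15]='3' size=0x3=3, data at stream[17..20]='3qj' -> body[4..7], body so far='as2x3qj'
Chunk 4: stream[22..23]='6' size=0x6=6, data at stream[25..31]='4tktnq' -> body[7..13], body so far='as2x3qj4tktnq'
Chunk 5: stream[33..34]='0' size=0 (terminator). Final body='as2x3qj4tktnq' (13 bytes)
Body byte 5 at stream offset 18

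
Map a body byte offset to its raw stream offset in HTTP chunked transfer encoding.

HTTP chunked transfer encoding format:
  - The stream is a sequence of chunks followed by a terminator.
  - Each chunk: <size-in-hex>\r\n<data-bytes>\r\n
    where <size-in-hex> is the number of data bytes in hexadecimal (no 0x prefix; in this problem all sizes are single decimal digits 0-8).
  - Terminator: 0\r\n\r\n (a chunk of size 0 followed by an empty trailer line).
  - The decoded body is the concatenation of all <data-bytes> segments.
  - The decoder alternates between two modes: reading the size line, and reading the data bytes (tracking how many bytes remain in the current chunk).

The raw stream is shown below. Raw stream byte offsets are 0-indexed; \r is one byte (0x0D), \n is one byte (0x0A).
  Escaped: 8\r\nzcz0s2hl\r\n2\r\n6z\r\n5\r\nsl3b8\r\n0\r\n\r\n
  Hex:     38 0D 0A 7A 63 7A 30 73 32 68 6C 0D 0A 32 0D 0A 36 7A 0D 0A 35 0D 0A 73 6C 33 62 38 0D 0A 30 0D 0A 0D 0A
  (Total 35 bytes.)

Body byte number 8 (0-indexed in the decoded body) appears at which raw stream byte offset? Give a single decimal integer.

Answer: 16

Derivation:
Chunk 1: stream[0..1]='8' size=0x8=8, data at stream[3..11]='zcz0s2hl' -> body[0..8], body so far='zcz0s2hl'
Chunk 2: stream[13..14]='2' size=0x2=2, data at stream[16..18]='6z' -> body[8..10], body so far='zcz0s2hl6z'
Chunk 3: stream[20..21]='5' size=0x5=5, data at stream[23..28]='sl3b8' -> body[10..15], body so far='zcz0s2hl6zsl3b8'
Chunk 4: stream[30..31]='0' size=0 (terminator). Final body='zcz0s2hl6zsl3b8' (15 bytes)
Body byte 8 at stream offset 16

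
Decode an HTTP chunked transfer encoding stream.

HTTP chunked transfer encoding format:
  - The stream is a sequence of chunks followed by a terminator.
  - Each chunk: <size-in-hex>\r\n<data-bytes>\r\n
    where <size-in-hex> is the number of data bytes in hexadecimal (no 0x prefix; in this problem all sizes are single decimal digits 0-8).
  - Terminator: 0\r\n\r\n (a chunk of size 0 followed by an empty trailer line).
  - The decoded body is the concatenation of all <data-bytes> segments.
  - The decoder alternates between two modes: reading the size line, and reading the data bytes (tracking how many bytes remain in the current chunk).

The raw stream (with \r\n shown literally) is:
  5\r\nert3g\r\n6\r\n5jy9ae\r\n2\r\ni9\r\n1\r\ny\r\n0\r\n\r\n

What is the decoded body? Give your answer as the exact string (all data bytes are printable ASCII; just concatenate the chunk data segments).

Answer: ert3g5jy9aei9y

Derivation:
Chunk 1: stream[0..1]='5' size=0x5=5, data at stream[3..8]='ert3g' -> body[0..5], body so far='ert3g'
Chunk 2: stream[10..11]='6' size=0x6=6, data at stream[13..19]='5jy9ae' -> body[5..11], body so far='ert3g5jy9ae'
Chunk 3: stream[21..22]='2' size=0x2=2, data at stream[24..26]='i9' -> body[11..13], body so far='ert3g5jy9aei9'
Chunk 4: stream[28..29]='1' size=0x1=1, data at stream[31..32]='y' -> body[13..14], body so far='ert3g5jy9aei9y'
Chunk 5: stream[34..35]='0' size=0 (terminator). Final body='ert3g5jy9aei9y' (14 bytes)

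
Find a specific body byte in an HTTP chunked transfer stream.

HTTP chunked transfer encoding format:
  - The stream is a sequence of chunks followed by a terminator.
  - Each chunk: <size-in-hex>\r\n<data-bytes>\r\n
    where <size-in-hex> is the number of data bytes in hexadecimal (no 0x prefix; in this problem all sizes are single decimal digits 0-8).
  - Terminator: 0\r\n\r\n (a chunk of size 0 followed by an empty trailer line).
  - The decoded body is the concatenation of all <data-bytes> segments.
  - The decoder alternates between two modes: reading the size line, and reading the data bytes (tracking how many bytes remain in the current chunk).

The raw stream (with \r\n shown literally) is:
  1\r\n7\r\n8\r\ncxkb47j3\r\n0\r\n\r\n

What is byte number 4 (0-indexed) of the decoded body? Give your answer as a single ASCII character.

Answer: b

Derivation:
Chunk 1: stream[0..1]='1' size=0x1=1, data at stream[3..4]='7' -> body[0..1], body so far='7'
Chunk 2: stream[6..7]='8' size=0x8=8, data at stream[9..17]='cxkb47j3' -> body[1..9], body so far='7cxkb47j3'
Chunk 3: stream[19..20]='0' size=0 (terminator). Final body='7cxkb47j3' (9 bytes)
Body byte 4 = 'b'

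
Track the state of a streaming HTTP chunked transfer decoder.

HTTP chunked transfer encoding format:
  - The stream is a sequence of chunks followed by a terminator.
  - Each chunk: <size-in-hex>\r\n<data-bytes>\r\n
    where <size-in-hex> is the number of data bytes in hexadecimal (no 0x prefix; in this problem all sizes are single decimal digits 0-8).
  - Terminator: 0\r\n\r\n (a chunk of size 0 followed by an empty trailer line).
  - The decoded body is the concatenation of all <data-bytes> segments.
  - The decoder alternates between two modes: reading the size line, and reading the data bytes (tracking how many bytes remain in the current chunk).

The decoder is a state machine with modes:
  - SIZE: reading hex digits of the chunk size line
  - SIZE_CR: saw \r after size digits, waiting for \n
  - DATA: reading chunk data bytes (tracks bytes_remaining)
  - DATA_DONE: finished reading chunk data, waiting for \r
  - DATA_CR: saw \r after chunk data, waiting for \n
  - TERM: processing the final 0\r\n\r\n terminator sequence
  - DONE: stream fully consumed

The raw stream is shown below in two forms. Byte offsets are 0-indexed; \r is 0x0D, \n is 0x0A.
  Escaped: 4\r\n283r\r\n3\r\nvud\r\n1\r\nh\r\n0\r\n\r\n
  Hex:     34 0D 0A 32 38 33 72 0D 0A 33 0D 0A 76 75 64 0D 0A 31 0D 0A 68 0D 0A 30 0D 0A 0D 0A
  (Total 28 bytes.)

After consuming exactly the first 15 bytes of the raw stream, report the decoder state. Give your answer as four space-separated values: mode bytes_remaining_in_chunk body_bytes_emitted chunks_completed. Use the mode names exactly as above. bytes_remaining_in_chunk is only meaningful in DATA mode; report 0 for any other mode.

Byte 0 = '4': mode=SIZE remaining=0 emitted=0 chunks_done=0
Byte 1 = 0x0D: mode=SIZE_CR remaining=0 emitted=0 chunks_done=0
Byte 2 = 0x0A: mode=DATA remaining=4 emitted=0 chunks_done=0
Byte 3 = '2': mode=DATA remaining=3 emitted=1 chunks_done=0
Byte 4 = '8': mode=DATA remaining=2 emitted=2 chunks_done=0
Byte 5 = '3': mode=DATA remaining=1 emitted=3 chunks_done=0
Byte 6 = 'r': mode=DATA_DONE remaining=0 emitted=4 chunks_done=0
Byte 7 = 0x0D: mode=DATA_CR remaining=0 emitted=4 chunks_done=0
Byte 8 = 0x0A: mode=SIZE remaining=0 emitted=4 chunks_done=1
Byte 9 = '3': mode=SIZE remaining=0 emitted=4 chunks_done=1
Byte 10 = 0x0D: mode=SIZE_CR remaining=0 emitted=4 chunks_done=1
Byte 11 = 0x0A: mode=DATA remaining=3 emitted=4 chunks_done=1
Byte 12 = 'v': mode=DATA remaining=2 emitted=5 chunks_done=1
Byte 13 = 'u': mode=DATA remaining=1 emitted=6 chunks_done=1
Byte 14 = 'd': mode=DATA_DONE remaining=0 emitted=7 chunks_done=1

Answer: DATA_DONE 0 7 1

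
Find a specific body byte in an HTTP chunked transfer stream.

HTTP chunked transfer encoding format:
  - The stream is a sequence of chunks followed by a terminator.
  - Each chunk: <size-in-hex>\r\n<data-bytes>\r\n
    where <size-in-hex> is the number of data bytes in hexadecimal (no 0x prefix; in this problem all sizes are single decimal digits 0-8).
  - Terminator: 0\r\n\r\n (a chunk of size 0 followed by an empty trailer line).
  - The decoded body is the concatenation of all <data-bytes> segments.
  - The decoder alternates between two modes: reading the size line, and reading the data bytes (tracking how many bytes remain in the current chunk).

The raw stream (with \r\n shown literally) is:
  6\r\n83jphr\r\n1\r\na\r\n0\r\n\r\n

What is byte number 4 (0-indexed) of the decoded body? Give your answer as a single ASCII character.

Answer: h

Derivation:
Chunk 1: stream[0..1]='6' size=0x6=6, data at stream[3..9]='83jphr' -> body[0..6], body so far='83jphr'
Chunk 2: stream[11..12]='1' size=0x1=1, data at stream[14..15]='a' -> body[6..7], body so far='83jphra'
Chunk 3: stream[17..18]='0' size=0 (terminator). Final body='83jphra' (7 bytes)
Body byte 4 = 'h'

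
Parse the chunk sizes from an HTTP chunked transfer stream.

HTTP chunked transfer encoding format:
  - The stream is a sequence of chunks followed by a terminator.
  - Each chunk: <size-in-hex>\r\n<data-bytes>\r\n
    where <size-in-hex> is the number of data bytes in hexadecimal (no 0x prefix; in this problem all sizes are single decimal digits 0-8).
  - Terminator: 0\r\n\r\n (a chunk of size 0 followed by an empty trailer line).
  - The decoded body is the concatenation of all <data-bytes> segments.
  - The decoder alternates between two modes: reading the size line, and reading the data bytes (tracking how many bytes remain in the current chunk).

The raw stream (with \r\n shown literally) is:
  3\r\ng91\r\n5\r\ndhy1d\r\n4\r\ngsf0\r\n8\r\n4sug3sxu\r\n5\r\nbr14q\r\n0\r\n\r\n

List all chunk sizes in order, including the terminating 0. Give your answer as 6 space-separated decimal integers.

Chunk 1: stream[0..1]='3' size=0x3=3, data at stream[3..6]='g91' -> body[0..3], body so far='g91'
Chunk 2: stream[8..9]='5' size=0x5=5, data at stream[11..16]='dhy1d' -> body[3..8], body so far='g91dhy1d'
Chunk 3: stream[18..19]='4' size=0x4=4, data at stream[21..25]='gsf0' -> body[8..12], body so far='g91dhy1dgsf0'
Chunk 4: stream[27..28]='8' size=0x8=8, data at stream[30..38]='4sug3sxu' -> body[12..20], body so far='g91dhy1dgsf04sug3sxu'
Chunk 5: stream[40..41]='5' size=0x5=5, data at stream[43..48]='br14q' -> body[20..25], body so far='g91dhy1dgsf04sug3sxubr14q'
Chunk 6: stream[50..51]='0' size=0 (terminator). Final body='g91dhy1dgsf04sug3sxubr14q' (25 bytes)

Answer: 3 5 4 8 5 0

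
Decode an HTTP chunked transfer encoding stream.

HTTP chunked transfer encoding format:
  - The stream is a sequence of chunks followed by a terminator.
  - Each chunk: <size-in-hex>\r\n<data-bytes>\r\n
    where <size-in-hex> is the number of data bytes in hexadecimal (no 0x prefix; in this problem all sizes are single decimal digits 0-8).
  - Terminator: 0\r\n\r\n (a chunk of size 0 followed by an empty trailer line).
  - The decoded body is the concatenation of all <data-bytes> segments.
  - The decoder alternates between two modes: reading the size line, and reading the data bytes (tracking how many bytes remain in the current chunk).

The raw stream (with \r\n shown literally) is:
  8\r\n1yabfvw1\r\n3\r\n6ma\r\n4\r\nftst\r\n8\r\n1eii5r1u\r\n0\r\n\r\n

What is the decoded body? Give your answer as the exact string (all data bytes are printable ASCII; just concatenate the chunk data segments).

Answer: 1yabfvw16maftst1eii5r1u

Derivation:
Chunk 1: stream[0..1]='8' size=0x8=8, data at stream[3..11]='1yabfvw1' -> body[0..8], body so far='1yabfvw1'
Chunk 2: stream[13..14]='3' size=0x3=3, data at stream[16..19]='6ma' -> body[8..11], body so far='1yabfvw16ma'
Chunk 3: stream[21..22]='4' size=0x4=4, data at stream[24..28]='ftst' -> body[11..15], body so far='1yabfvw16maftst'
Chunk 4: stream[30..31]='8' size=0x8=8, data at stream[33..41]='1eii5r1u' -> body[15..23], body so far='1yabfvw16maftst1eii5r1u'
Chunk 5: stream[43..44]='0' size=0 (terminator). Final body='1yabfvw16maftst1eii5r1u' (23 bytes)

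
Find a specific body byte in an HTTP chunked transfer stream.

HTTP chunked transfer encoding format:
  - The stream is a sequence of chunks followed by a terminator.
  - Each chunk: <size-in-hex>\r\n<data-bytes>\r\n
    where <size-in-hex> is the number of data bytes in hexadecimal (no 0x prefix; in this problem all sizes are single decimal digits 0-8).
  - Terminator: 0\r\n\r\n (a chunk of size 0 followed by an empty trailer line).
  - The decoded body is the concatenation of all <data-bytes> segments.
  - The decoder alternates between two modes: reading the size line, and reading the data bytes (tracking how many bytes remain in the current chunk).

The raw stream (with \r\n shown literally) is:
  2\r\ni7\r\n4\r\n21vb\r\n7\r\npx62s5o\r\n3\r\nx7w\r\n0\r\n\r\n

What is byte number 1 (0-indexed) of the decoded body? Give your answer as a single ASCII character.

Chunk 1: stream[0..1]='2' size=0x2=2, data at stream[3..5]='i7' -> body[0..2], body so far='i7'
Chunk 2: stream[7..8]='4' size=0x4=4, data at stream[10..14]='21vb' -> body[2..6], body so far='i721vb'
Chunk 3: stream[16..17]='7' size=0x7=7, data at stream[19..26]='px62s5o' -> body[6..13], body so far='i721vbpx62s5o'
Chunk 4: stream[28..29]='3' size=0x3=3, data at stream[31..34]='x7w' -> body[13..16], body so far='i721vbpx62s5ox7w'
Chunk 5: stream[36..37]='0' size=0 (terminator). Final body='i721vbpx62s5ox7w' (16 bytes)
Body byte 1 = '7'

Answer: 7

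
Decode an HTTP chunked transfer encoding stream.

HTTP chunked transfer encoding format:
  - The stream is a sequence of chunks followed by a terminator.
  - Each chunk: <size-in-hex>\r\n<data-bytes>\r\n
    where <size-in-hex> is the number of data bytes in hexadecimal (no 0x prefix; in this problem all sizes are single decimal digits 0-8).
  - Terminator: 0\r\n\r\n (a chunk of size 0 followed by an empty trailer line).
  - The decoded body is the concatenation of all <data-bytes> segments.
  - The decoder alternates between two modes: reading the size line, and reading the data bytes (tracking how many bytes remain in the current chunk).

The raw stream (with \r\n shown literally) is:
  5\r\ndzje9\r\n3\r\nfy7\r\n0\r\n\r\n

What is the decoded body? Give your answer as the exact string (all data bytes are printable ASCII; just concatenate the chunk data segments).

Chunk 1: stream[0..1]='5' size=0x5=5, data at stream[3..8]='dzje9' -> body[0..5], body so far='dzje9'
Chunk 2: stream[10..11]='3' size=0x3=3, data at stream[13..16]='fy7' -> body[5..8], body so far='dzje9fy7'
Chunk 3: stream[18..19]='0' size=0 (terminator). Final body='dzje9fy7' (8 bytes)

Answer: dzje9fy7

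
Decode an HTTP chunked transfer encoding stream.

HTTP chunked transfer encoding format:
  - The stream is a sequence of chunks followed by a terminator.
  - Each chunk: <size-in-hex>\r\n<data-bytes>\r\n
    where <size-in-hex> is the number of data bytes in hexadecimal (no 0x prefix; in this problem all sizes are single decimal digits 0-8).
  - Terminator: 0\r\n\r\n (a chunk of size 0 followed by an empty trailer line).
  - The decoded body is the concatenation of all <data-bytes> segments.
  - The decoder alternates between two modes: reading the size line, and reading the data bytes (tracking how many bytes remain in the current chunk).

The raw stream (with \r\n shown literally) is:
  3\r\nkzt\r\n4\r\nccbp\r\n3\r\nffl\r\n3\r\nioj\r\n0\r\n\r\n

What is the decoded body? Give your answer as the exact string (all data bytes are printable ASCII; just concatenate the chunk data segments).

Chunk 1: stream[0..1]='3' size=0x3=3, data at stream[3..6]='kzt' -> body[0..3], body so far='kzt'
Chunk 2: stream[8..9]='4' size=0x4=4, data at stream[11..15]='ccbp' -> body[3..7], body so far='kztccbp'
Chunk 3: stream[17..18]='3' size=0x3=3, data at stream[20..23]='ffl' -> body[7..10], body so far='kztccbpffl'
Chunk 4: stream[25..26]='3' size=0x3=3, data at stream[28..31]='ioj' -> body[10..13], body so far='kztccbpfflioj'
Chunk 5: stream[33..34]='0' size=0 (terminator). Final body='kztccbpfflioj' (13 bytes)

Answer: kztccbpfflioj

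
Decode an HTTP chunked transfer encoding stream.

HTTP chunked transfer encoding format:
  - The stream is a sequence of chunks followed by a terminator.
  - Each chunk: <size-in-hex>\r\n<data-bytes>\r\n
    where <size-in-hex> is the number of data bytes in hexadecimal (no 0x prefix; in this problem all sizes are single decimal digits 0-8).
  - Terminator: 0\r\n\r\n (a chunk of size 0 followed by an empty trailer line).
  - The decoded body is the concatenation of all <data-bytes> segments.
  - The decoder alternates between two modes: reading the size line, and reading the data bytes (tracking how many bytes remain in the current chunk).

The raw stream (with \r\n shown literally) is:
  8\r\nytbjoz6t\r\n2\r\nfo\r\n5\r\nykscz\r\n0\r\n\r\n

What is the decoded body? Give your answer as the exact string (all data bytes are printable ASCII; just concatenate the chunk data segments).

Answer: ytbjoz6tfoykscz

Derivation:
Chunk 1: stream[0..1]='8' size=0x8=8, data at stream[3..11]='ytbjoz6t' -> body[0..8], body so far='ytbjoz6t'
Chunk 2: stream[13..14]='2' size=0x2=2, data at stream[16..18]='fo' -> body[8..10], body so far='ytbjoz6tfo'
Chunk 3: stream[20..21]='5' size=0x5=5, data at stream[23..28]='ykscz' -> body[10..15], body so far='ytbjoz6tfoykscz'
Chunk 4: stream[30..31]='0' size=0 (terminator). Final body='ytbjoz6tfoykscz' (15 bytes)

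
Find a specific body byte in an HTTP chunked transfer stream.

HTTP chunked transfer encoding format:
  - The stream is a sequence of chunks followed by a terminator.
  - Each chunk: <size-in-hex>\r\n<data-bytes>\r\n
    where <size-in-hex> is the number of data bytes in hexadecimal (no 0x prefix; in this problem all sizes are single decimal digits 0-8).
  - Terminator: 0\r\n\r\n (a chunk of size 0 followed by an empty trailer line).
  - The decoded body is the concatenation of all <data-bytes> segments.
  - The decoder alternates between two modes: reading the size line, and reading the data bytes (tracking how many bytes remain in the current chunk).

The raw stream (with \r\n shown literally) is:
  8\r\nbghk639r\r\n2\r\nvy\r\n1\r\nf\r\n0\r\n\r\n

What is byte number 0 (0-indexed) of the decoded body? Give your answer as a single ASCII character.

Chunk 1: stream[0..1]='8' size=0x8=8, data at stream[3..11]='bghk639r' -> body[0..8], body so far='bghk639r'
Chunk 2: stream[13..14]='2' size=0x2=2, data at stream[16..18]='vy' -> body[8..10], body so far='bghk639rvy'
Chunk 3: stream[20..21]='1' size=0x1=1, data at stream[23..24]='f' -> body[10..11], body so far='bghk639rvyf'
Chunk 4: stream[26..27]='0' size=0 (terminator). Final body='bghk639rvyf' (11 bytes)
Body byte 0 = 'b'

Answer: b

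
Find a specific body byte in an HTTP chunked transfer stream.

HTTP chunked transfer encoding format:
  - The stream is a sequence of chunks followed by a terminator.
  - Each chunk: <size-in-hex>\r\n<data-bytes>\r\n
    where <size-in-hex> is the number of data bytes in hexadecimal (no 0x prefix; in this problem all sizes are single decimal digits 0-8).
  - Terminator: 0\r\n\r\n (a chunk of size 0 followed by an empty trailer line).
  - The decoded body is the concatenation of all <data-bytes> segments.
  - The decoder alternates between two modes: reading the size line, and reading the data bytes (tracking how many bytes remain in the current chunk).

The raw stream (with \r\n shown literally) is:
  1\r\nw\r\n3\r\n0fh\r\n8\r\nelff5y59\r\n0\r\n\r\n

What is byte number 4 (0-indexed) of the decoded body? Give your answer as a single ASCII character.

Answer: e

Derivation:
Chunk 1: stream[0..1]='1' size=0x1=1, data at stream[3..4]='w' -> body[0..1], body so far='w'
Chunk 2: stream[6..7]='3' size=0x3=3, data at stream[9..12]='0fh' -> body[1..4], body so far='w0fh'
Chunk 3: stream[14..15]='8' size=0x8=8, data at stream[17..25]='elff5y59' -> body[4..12], body so far='w0fhelff5y59'
Chunk 4: stream[27..28]='0' size=0 (terminator). Final body='w0fhelff5y59' (12 bytes)
Body byte 4 = 'e'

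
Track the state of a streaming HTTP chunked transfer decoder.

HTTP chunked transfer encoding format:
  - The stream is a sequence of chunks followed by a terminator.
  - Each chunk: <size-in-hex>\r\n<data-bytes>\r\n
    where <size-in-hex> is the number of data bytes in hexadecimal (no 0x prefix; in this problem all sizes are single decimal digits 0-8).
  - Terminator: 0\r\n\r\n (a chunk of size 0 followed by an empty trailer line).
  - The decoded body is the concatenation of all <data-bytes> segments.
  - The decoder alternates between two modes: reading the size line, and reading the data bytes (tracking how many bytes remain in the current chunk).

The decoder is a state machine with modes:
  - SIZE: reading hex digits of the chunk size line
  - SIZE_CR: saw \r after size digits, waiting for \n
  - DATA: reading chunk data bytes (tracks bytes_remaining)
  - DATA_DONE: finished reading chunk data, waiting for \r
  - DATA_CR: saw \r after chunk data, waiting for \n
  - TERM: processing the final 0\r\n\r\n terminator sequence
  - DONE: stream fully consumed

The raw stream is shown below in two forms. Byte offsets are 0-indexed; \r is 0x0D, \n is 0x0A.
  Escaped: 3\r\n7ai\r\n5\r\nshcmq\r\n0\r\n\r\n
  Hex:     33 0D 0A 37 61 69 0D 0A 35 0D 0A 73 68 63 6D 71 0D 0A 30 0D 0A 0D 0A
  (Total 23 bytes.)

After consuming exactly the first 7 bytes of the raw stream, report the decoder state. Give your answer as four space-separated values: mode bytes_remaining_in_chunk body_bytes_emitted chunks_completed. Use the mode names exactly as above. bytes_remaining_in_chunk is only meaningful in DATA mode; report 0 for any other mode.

Byte 0 = '3': mode=SIZE remaining=0 emitted=0 chunks_done=0
Byte 1 = 0x0D: mode=SIZE_CR remaining=0 emitted=0 chunks_done=0
Byte 2 = 0x0A: mode=DATA remaining=3 emitted=0 chunks_done=0
Byte 3 = '7': mode=DATA remaining=2 emitted=1 chunks_done=0
Byte 4 = 'a': mode=DATA remaining=1 emitted=2 chunks_done=0
Byte 5 = 'i': mode=DATA_DONE remaining=0 emitted=3 chunks_done=0
Byte 6 = 0x0D: mode=DATA_CR remaining=0 emitted=3 chunks_done=0

Answer: DATA_CR 0 3 0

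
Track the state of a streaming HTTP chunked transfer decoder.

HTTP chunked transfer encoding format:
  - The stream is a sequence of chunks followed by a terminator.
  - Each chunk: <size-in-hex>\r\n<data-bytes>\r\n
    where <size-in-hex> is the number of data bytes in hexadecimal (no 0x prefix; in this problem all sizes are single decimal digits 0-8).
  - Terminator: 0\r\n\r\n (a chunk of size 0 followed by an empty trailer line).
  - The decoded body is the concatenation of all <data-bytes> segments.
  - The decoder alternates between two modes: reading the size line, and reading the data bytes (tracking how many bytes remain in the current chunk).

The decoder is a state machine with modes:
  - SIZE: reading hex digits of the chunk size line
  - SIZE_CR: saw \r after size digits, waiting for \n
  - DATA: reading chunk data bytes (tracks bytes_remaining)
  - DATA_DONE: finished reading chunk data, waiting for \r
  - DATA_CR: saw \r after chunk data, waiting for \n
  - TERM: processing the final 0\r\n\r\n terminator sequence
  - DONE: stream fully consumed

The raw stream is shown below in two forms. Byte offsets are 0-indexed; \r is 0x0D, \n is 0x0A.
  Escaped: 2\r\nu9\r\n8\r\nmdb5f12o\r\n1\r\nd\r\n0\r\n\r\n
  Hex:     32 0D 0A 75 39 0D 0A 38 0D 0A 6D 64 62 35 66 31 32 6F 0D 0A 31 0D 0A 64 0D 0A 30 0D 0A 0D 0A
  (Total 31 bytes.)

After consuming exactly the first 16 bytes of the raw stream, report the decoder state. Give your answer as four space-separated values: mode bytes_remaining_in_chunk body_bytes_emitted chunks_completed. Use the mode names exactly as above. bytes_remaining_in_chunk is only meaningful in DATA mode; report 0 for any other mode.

Answer: DATA 2 8 1

Derivation:
Byte 0 = '2': mode=SIZE remaining=0 emitted=0 chunks_done=0
Byte 1 = 0x0D: mode=SIZE_CR remaining=0 emitted=0 chunks_done=0
Byte 2 = 0x0A: mode=DATA remaining=2 emitted=0 chunks_done=0
Byte 3 = 'u': mode=DATA remaining=1 emitted=1 chunks_done=0
Byte 4 = '9': mode=DATA_DONE remaining=0 emitted=2 chunks_done=0
Byte 5 = 0x0D: mode=DATA_CR remaining=0 emitted=2 chunks_done=0
Byte 6 = 0x0A: mode=SIZE remaining=0 emitted=2 chunks_done=1
Byte 7 = '8': mode=SIZE remaining=0 emitted=2 chunks_done=1
Byte 8 = 0x0D: mode=SIZE_CR remaining=0 emitted=2 chunks_done=1
Byte 9 = 0x0A: mode=DATA remaining=8 emitted=2 chunks_done=1
Byte 10 = 'm': mode=DATA remaining=7 emitted=3 chunks_done=1
Byte 11 = 'd': mode=DATA remaining=6 emitted=4 chunks_done=1
Byte 12 = 'b': mode=DATA remaining=5 emitted=5 chunks_done=1
Byte 13 = '5': mode=DATA remaining=4 emitted=6 chunks_done=1
Byte 14 = 'f': mode=DATA remaining=3 emitted=7 chunks_done=1
Byte 15 = '1': mode=DATA remaining=2 emitted=8 chunks_done=1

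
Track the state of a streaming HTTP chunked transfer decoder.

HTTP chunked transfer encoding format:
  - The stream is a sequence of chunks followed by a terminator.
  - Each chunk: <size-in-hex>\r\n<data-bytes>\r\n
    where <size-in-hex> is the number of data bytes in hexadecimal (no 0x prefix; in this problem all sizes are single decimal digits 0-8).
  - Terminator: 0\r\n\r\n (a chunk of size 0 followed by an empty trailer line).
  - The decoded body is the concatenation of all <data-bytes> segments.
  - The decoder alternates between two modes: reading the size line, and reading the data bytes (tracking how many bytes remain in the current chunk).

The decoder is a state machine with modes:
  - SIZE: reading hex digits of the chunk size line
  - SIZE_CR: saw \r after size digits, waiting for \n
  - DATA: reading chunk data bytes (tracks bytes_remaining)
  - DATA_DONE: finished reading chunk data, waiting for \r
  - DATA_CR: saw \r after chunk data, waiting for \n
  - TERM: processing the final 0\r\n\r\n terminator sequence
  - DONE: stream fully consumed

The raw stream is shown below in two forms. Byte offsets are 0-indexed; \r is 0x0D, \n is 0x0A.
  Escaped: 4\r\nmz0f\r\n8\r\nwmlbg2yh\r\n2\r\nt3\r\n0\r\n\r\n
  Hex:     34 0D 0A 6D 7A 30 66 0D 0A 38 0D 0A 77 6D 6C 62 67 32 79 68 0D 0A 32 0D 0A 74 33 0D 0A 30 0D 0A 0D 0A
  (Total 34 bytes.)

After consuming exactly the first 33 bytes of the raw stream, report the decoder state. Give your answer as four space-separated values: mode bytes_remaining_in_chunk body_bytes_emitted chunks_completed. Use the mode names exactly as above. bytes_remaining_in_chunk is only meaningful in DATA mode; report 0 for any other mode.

Byte 0 = '4': mode=SIZE remaining=0 emitted=0 chunks_done=0
Byte 1 = 0x0D: mode=SIZE_CR remaining=0 emitted=0 chunks_done=0
Byte 2 = 0x0A: mode=DATA remaining=4 emitted=0 chunks_done=0
Byte 3 = 'm': mode=DATA remaining=3 emitted=1 chunks_done=0
Byte 4 = 'z': mode=DATA remaining=2 emitted=2 chunks_done=0
Byte 5 = '0': mode=DATA remaining=1 emitted=3 chunks_done=0
Byte 6 = 'f': mode=DATA_DONE remaining=0 emitted=4 chunks_done=0
Byte 7 = 0x0D: mode=DATA_CR remaining=0 emitted=4 chunks_done=0
Byte 8 = 0x0A: mode=SIZE remaining=0 emitted=4 chunks_done=1
Byte 9 = '8': mode=SIZE remaining=0 emitted=4 chunks_done=1
Byte 10 = 0x0D: mode=SIZE_CR remaining=0 emitted=4 chunks_done=1
Byte 11 = 0x0A: mode=DATA remaining=8 emitted=4 chunks_done=1
Byte 12 = 'w': mode=DATA remaining=7 emitted=5 chunks_done=1
Byte 13 = 'm': mode=DATA remaining=6 emitted=6 chunks_done=1
Byte 14 = 'l': mode=DATA remaining=5 emitted=7 chunks_done=1
Byte 15 = 'b': mode=DATA remaining=4 emitted=8 chunks_done=1
Byte 16 = 'g': mode=DATA remaining=3 emitted=9 chunks_done=1
Byte 17 = '2': mode=DATA remaining=2 emitted=10 chunks_done=1
Byte 18 = 'y': mode=DATA remaining=1 emitted=11 chunks_done=1
Byte 19 = 'h': mode=DATA_DONE remaining=0 emitted=12 chunks_done=1
Byte 20 = 0x0D: mode=DATA_CR remaining=0 emitted=12 chunks_done=1
Byte 21 = 0x0A: mode=SIZE remaining=0 emitted=12 chunks_done=2
Byte 22 = '2': mode=SIZE remaining=0 emitted=12 chunks_done=2
Byte 23 = 0x0D: mode=SIZE_CR remaining=0 emitted=12 chunks_done=2
Byte 24 = 0x0A: mode=DATA remaining=2 emitted=12 chunks_done=2
Byte 25 = 't': mode=DATA remaining=1 emitted=13 chunks_done=2
Byte 26 = '3': mode=DATA_DONE remaining=0 emitted=14 chunks_done=2
Byte 27 = 0x0D: mode=DATA_CR remaining=0 emitted=14 chunks_done=2
Byte 28 = 0x0A: mode=SIZE remaining=0 emitted=14 chunks_done=3
Byte 29 = '0': mode=SIZE remaining=0 emitted=14 chunks_done=3
Byte 30 = 0x0D: mode=SIZE_CR remaining=0 emitted=14 chunks_done=3
Byte 31 = 0x0A: mode=TERM remaining=0 emitted=14 chunks_done=3
Byte 32 = 0x0D: mode=TERM remaining=0 emitted=14 chunks_done=3

Answer: TERM 0 14 3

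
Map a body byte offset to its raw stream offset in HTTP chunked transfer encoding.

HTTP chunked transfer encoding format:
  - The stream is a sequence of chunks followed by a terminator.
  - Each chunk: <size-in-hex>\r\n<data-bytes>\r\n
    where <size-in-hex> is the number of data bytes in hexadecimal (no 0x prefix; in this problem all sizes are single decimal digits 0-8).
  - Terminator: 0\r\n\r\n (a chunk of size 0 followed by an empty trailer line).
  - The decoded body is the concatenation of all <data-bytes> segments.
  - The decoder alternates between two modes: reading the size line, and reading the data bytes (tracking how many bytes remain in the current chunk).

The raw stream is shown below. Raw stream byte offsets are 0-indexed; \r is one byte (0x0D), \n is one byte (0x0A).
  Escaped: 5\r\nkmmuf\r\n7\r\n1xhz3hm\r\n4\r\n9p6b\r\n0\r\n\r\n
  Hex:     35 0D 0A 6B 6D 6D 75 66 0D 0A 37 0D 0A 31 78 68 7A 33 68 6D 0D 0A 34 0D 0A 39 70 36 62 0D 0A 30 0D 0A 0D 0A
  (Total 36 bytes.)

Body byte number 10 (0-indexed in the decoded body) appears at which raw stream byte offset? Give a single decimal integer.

Chunk 1: stream[0..1]='5' size=0x5=5, data at stream[3..8]='kmmuf' -> body[0..5], body so far='kmmuf'
Chunk 2: stream[10..11]='7' size=0x7=7, data at stream[13..20]='1xhz3hm' -> body[5..12], body so far='kmmuf1xhz3hm'
Chunk 3: stream[22..23]='4' size=0x4=4, data at stream[25..29]='9p6b' -> body[12..16], body so far='kmmuf1xhz3hm9p6b'
Chunk 4: stream[31..32]='0' size=0 (terminator). Final body='kmmuf1xhz3hm9p6b' (16 bytes)
Body byte 10 at stream offset 18

Answer: 18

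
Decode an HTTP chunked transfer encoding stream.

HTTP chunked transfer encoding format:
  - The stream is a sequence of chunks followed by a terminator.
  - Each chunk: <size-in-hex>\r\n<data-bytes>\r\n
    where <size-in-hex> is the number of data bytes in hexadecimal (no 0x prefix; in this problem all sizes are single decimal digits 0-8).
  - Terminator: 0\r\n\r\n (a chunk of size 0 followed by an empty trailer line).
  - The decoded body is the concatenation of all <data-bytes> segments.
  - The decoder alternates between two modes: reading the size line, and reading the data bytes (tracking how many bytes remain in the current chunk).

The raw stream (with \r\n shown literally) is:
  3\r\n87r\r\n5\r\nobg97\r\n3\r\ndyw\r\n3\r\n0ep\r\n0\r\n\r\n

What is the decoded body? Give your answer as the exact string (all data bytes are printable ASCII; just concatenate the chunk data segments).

Chunk 1: stream[0..1]='3' size=0x3=3, data at stream[3..6]='87r' -> body[0..3], body so far='87r'
Chunk 2: stream[8..9]='5' size=0x5=5, data at stream[11..16]='obg97' -> body[3..8], body so far='87robg97'
Chunk 3: stream[18..19]='3' size=0x3=3, data at stream[21..24]='dyw' -> body[8..11], body so far='87robg97dyw'
Chunk 4: stream[26..27]='3' size=0x3=3, data at stream[29..32]='0ep' -> body[11..14], body so far='87robg97dyw0ep'
Chunk 5: stream[34..35]='0' size=0 (terminator). Final body='87robg97dyw0ep' (14 bytes)

Answer: 87robg97dyw0ep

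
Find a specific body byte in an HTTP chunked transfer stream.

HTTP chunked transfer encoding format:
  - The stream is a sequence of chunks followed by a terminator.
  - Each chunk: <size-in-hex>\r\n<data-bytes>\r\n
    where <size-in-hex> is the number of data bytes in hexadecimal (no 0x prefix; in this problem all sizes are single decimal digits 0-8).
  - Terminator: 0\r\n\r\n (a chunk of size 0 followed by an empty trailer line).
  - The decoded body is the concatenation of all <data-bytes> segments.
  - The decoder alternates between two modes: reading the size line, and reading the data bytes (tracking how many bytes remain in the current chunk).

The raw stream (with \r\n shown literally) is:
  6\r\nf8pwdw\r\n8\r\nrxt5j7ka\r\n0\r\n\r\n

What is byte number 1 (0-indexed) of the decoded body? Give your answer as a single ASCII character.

Chunk 1: stream[0..1]='6' size=0x6=6, data at stream[3..9]='f8pwdw' -> body[0..6], body so far='f8pwdw'
Chunk 2: stream[11..12]='8' size=0x8=8, data at stream[14..22]='rxt5j7ka' -> body[6..14], body so far='f8pwdwrxt5j7ka'
Chunk 3: stream[24..25]='0' size=0 (terminator). Final body='f8pwdwrxt5j7ka' (14 bytes)
Body byte 1 = '8'

Answer: 8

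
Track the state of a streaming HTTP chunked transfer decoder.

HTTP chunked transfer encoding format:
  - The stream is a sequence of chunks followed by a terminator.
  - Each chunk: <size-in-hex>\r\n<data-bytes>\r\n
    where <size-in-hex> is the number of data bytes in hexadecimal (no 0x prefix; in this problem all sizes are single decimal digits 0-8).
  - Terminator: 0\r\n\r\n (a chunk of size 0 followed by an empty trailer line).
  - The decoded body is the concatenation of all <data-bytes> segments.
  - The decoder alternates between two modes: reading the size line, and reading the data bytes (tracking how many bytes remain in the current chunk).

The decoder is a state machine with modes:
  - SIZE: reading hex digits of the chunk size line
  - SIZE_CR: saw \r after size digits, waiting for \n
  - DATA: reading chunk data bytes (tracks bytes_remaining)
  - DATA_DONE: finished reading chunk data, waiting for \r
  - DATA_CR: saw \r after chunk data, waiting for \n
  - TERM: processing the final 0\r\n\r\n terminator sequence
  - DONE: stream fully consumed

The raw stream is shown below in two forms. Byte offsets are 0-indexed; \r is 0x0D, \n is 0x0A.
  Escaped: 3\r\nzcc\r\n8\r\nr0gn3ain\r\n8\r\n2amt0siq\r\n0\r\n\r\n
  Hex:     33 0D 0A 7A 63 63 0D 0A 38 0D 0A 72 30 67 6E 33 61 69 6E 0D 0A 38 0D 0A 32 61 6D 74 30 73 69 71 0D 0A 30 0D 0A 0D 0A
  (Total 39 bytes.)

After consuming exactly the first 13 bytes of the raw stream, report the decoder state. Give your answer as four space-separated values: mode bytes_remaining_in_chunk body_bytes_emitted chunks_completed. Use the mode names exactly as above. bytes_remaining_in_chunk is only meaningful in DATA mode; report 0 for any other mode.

Byte 0 = '3': mode=SIZE remaining=0 emitted=0 chunks_done=0
Byte 1 = 0x0D: mode=SIZE_CR remaining=0 emitted=0 chunks_done=0
Byte 2 = 0x0A: mode=DATA remaining=3 emitted=0 chunks_done=0
Byte 3 = 'z': mode=DATA remaining=2 emitted=1 chunks_done=0
Byte 4 = 'c': mode=DATA remaining=1 emitted=2 chunks_done=0
Byte 5 = 'c': mode=DATA_DONE remaining=0 emitted=3 chunks_done=0
Byte 6 = 0x0D: mode=DATA_CR remaining=0 emitted=3 chunks_done=0
Byte 7 = 0x0A: mode=SIZE remaining=0 emitted=3 chunks_done=1
Byte 8 = '8': mode=SIZE remaining=0 emitted=3 chunks_done=1
Byte 9 = 0x0D: mode=SIZE_CR remaining=0 emitted=3 chunks_done=1
Byte 10 = 0x0A: mode=DATA remaining=8 emitted=3 chunks_done=1
Byte 11 = 'r': mode=DATA remaining=7 emitted=4 chunks_done=1
Byte 12 = '0': mode=DATA remaining=6 emitted=5 chunks_done=1

Answer: DATA 6 5 1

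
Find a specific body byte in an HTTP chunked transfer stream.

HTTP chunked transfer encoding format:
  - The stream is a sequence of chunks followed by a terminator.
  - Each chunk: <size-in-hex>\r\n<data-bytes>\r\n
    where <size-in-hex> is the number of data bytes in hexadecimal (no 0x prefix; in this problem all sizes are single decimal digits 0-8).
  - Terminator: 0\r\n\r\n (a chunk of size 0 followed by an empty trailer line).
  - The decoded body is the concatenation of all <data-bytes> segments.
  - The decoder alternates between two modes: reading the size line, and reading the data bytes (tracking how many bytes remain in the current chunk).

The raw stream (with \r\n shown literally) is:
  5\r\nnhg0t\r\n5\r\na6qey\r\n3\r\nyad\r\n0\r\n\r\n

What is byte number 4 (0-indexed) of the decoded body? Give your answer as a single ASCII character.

Answer: t

Derivation:
Chunk 1: stream[0..1]='5' size=0x5=5, data at stream[3..8]='nhg0t' -> body[0..5], body so far='nhg0t'
Chunk 2: stream[10..11]='5' size=0x5=5, data at stream[13..18]='a6qey' -> body[5..10], body so far='nhg0ta6qey'
Chunk 3: stream[20..21]='3' size=0x3=3, data at stream[23..26]='yad' -> body[10..13], body so far='nhg0ta6qeyyad'
Chunk 4: stream[28..29]='0' size=0 (terminator). Final body='nhg0ta6qeyyad' (13 bytes)
Body byte 4 = 't'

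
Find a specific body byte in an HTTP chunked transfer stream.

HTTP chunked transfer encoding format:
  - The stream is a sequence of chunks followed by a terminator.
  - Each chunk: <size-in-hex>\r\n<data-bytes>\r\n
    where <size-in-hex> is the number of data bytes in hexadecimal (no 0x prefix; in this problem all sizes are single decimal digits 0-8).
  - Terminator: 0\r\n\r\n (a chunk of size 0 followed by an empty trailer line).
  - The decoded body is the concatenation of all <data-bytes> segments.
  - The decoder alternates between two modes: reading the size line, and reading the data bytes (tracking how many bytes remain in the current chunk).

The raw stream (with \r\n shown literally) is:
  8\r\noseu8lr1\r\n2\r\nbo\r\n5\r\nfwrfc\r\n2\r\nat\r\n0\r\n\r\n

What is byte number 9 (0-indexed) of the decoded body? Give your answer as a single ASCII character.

Chunk 1: stream[0..1]='8' size=0x8=8, data at stream[3..11]='oseu8lr1' -> body[0..8], body so far='oseu8lr1'
Chunk 2: stream[13..14]='2' size=0x2=2, data at stream[16..18]='bo' -> body[8..10], body so far='oseu8lr1bo'
Chunk 3: stream[20..21]='5' size=0x5=5, data at stream[23..28]='fwrfc' -> body[10..15], body so far='oseu8lr1bofwrfc'
Chunk 4: stream[30..31]='2' size=0x2=2, data at stream[33..35]='at' -> body[15..17], body so far='oseu8lr1bofwrfcat'
Chunk 5: stream[37..38]='0' size=0 (terminator). Final body='oseu8lr1bofwrfcat' (17 bytes)
Body byte 9 = 'o'

Answer: o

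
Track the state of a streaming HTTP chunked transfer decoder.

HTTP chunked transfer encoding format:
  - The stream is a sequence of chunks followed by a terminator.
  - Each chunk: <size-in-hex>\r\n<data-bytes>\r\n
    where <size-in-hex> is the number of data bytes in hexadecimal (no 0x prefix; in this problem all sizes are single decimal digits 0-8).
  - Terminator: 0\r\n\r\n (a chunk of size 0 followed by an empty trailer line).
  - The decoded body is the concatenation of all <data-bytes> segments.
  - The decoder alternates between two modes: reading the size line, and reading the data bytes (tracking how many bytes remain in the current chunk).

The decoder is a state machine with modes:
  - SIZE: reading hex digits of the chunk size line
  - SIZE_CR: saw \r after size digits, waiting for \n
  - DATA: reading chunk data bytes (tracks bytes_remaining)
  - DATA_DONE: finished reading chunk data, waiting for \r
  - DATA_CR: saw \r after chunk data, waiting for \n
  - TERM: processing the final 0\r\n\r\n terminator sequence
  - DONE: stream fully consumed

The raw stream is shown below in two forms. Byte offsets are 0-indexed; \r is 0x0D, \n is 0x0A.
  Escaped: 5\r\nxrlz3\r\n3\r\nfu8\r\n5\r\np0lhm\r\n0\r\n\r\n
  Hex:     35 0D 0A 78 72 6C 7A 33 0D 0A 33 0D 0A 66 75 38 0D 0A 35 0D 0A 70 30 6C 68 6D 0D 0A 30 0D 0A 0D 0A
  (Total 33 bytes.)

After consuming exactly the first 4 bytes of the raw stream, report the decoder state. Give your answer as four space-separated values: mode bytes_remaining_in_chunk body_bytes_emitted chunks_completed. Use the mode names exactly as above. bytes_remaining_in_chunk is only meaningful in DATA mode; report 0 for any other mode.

Answer: DATA 4 1 0

Derivation:
Byte 0 = '5': mode=SIZE remaining=0 emitted=0 chunks_done=0
Byte 1 = 0x0D: mode=SIZE_CR remaining=0 emitted=0 chunks_done=0
Byte 2 = 0x0A: mode=DATA remaining=5 emitted=0 chunks_done=0
Byte 3 = 'x': mode=DATA remaining=4 emitted=1 chunks_done=0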